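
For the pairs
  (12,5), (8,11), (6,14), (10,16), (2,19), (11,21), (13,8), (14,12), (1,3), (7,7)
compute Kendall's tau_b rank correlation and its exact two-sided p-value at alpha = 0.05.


Step 1: Enumerate the 45 unordered pairs (i,j) with i<j and classify each by sign(x_j-x_i) * sign(y_j-y_i).
  (1,2):dx=-4,dy=+6->D; (1,3):dx=-6,dy=+9->D; (1,4):dx=-2,dy=+11->D; (1,5):dx=-10,dy=+14->D
  (1,6):dx=-1,dy=+16->D; (1,7):dx=+1,dy=+3->C; (1,8):dx=+2,dy=+7->C; (1,9):dx=-11,dy=-2->C
  (1,10):dx=-5,dy=+2->D; (2,3):dx=-2,dy=+3->D; (2,4):dx=+2,dy=+5->C; (2,5):dx=-6,dy=+8->D
  (2,6):dx=+3,dy=+10->C; (2,7):dx=+5,dy=-3->D; (2,8):dx=+6,dy=+1->C; (2,9):dx=-7,dy=-8->C
  (2,10):dx=-1,dy=-4->C; (3,4):dx=+4,dy=+2->C; (3,5):dx=-4,dy=+5->D; (3,6):dx=+5,dy=+7->C
  (3,7):dx=+7,dy=-6->D; (3,8):dx=+8,dy=-2->D; (3,9):dx=-5,dy=-11->C; (3,10):dx=+1,dy=-7->D
  (4,5):dx=-8,dy=+3->D; (4,6):dx=+1,dy=+5->C; (4,7):dx=+3,dy=-8->D; (4,8):dx=+4,dy=-4->D
  (4,9):dx=-9,dy=-13->C; (4,10):dx=-3,dy=-9->C; (5,6):dx=+9,dy=+2->C; (5,7):dx=+11,dy=-11->D
  (5,8):dx=+12,dy=-7->D; (5,9):dx=-1,dy=-16->C; (5,10):dx=+5,dy=-12->D; (6,7):dx=+2,dy=-13->D
  (6,8):dx=+3,dy=-9->D; (6,9):dx=-10,dy=-18->C; (6,10):dx=-4,dy=-14->C; (7,8):dx=+1,dy=+4->C
  (7,9):dx=-12,dy=-5->C; (7,10):dx=-6,dy=-1->C; (8,9):dx=-13,dy=-9->C; (8,10):dx=-7,dy=-5->C
  (9,10):dx=+6,dy=+4->C
Step 2: C = 24, D = 21, total pairs = 45.
Step 3: tau = (C - D)/(n(n-1)/2) = (24 - 21)/45 = 0.066667.
Step 4: Exact two-sided p-value (enumerate n! = 3628800 permutations of y under H0): p = 0.861801.
Step 5: alpha = 0.05. fail to reject H0.

tau_b = 0.0667 (C=24, D=21), p = 0.861801, fail to reject H0.


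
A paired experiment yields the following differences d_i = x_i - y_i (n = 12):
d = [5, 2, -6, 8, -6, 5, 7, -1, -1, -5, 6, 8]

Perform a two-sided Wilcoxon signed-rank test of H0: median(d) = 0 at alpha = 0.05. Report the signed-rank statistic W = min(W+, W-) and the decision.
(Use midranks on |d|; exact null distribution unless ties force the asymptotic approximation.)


Step 1: Drop any zero differences (none here) and take |d_i|.
|d| = [5, 2, 6, 8, 6, 5, 7, 1, 1, 5, 6, 8]
Step 2: Midrank |d_i| (ties get averaged ranks).
ranks: |5|->5, |2|->3, |6|->8, |8|->11.5, |6|->8, |5|->5, |7|->10, |1|->1.5, |1|->1.5, |5|->5, |6|->8, |8|->11.5
Step 3: Attach original signs; sum ranks with positive sign and with negative sign.
W+ = 5 + 3 + 11.5 + 5 + 10 + 8 + 11.5 = 54
W- = 8 + 8 + 1.5 + 1.5 + 5 = 24
(Check: W+ + W- = 78 should equal n(n+1)/2 = 78.)
Step 4: Test statistic W = min(W+, W-) = 24.
Step 5: Ties in |d|, so use the tie-corrected normal approximation.
        E[W] = n(n+1)/4 = 12*13/4 = 39.
        Tie groups: |d|=1 (t=2), |d|=5 (t=3), |d|=6 (t=3), |d|=8 (t=2); sum(t^3 - t) = 60.
        Var[W] = n(n+1)(2n+1)/24 - sum(t^3-t)/48 = 3900/24 - 60/48 = 161.25.
        z = (W - E[W]) / sqrt(Var[W]) = (24 - 39) / 12.6984 = -1.1812.
        Two-sided p = 2*Phi(z) = 0.237504.
Step 6: alpha = 0.05. fail to reject H0.

W+ = 54, W- = 24, W = min = 24, p = 0.237504, fail to reject H0.


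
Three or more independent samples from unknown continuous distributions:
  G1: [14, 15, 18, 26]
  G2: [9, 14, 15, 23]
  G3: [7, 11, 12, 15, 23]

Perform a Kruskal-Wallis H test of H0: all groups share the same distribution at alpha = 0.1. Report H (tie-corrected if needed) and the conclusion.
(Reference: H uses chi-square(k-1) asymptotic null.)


Step 1: Combine all N = 13 observations and assign midranks.
sorted (value, group, rank): (7,G3,1), (9,G2,2), (11,G3,3), (12,G3,4), (14,G1,5.5), (14,G2,5.5), (15,G1,8), (15,G2,8), (15,G3,8), (18,G1,10), (23,G2,11.5), (23,G3,11.5), (26,G1,13)
Step 2: Sum ranks within each group.
R_1 = 36.5 (n_1 = 4)
R_2 = 27 (n_2 = 4)
R_3 = 27.5 (n_3 = 5)
Step 3: H = 12/(N(N+1)) * sum(R_i^2/n_i) - 3(N+1)
     = 12/(13*14) * (36.5^2/4 + 27^2/4 + 27.5^2/5) - 3*14
     = 0.065934 * 666.562 - 42
     = 1.949176.
Step 4: Ties present; correction factor C = 1 - 36/(13^3 - 13) = 0.983516. Corrected H = 1.949176 / 0.983516 = 1.981844.
Step 5: Under H0, H ~ chi^2(2); p-value = 0.371234.
Step 6: alpha = 0.1. fail to reject H0.

H = 1.9818, df = 2, p = 0.371234, fail to reject H0.


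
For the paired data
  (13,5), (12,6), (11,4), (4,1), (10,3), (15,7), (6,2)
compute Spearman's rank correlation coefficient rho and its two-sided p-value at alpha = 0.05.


Step 1: Rank x and y separately (midranks; no ties here).
rank(x): 13->6, 12->5, 11->4, 4->1, 10->3, 15->7, 6->2
rank(y): 5->5, 6->6, 4->4, 1->1, 3->3, 7->7, 2->2
Step 2: d_i = R_x(i) - R_y(i); compute d_i^2.
  (6-5)^2=1, (5-6)^2=1, (4-4)^2=0, (1-1)^2=0, (3-3)^2=0, (7-7)^2=0, (2-2)^2=0
sum(d^2) = 2.
Step 3: rho = 1 - 6*2 / (7*(7^2 - 1)) = 1 - 12/336 = 0.964286.
Step 4: Under H0, t = rho * sqrt((n-2)/(1-rho^2)) = 8.1408 ~ t(5).
Step 5: Two-sided p-value from the t-distribution with 5 df = 0.000454.
Step 6: alpha = 0.05. reject H0.

rho = 0.9643, p = 0.000454, reject H0 at alpha = 0.05.


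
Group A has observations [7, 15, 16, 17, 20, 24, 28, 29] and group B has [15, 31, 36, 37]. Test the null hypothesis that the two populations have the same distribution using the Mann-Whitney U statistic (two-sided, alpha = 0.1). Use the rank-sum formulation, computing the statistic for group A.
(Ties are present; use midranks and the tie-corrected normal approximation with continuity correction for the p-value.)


Step 1: Combine and sort all 12 observations; assign midranks.
sorted (value, group): (7,X), (15,X), (15,Y), (16,X), (17,X), (20,X), (24,X), (28,X), (29,X), (31,Y), (36,Y), (37,Y)
ranks: 7->1, 15->2.5, 15->2.5, 16->4, 17->5, 20->6, 24->7, 28->8, 29->9, 31->10, 36->11, 37->12
Step 2: Rank sum for X: R1 = 1 + 2.5 + 4 + 5 + 6 + 7 + 8 + 9 = 42.5.
Step 3: U_X = R1 - n1(n1+1)/2 = 42.5 - 8*9/2 = 42.5 - 36 = 6.5.
       U_Y = n1*n2 - U_X = 32 - 6.5 = 25.5.
Step 4: Ties are present, so use the tie-corrected normal approximation (with continuity correction) for the p-value.
Step 5: p-value = 0.125707; compare to alpha = 0.1. fail to reject H0.

U_X = 6.5, p = 0.125707, fail to reject H0 at alpha = 0.1.


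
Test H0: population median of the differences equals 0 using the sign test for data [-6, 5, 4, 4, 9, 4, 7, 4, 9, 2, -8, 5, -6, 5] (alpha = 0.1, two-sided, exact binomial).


Step 1: Discard zero differences. Original n = 14; n_eff = number of nonzero differences = 14.
Nonzero differences (with sign): -6, +5, +4, +4, +9, +4, +7, +4, +9, +2, -8, +5, -6, +5
Step 2: Count signs: positive = 11, negative = 3.
Step 3: Under H0: P(positive) = 0.5, so the number of positives S ~ Bin(14, 0.5).
Step 4: Two-sided exact p-value = sum of Bin(14,0.5) probabilities at or below the observed probability = 0.057373.
Step 5: alpha = 0.1. reject H0.

n_eff = 14, pos = 11, neg = 3, p = 0.057373, reject H0.


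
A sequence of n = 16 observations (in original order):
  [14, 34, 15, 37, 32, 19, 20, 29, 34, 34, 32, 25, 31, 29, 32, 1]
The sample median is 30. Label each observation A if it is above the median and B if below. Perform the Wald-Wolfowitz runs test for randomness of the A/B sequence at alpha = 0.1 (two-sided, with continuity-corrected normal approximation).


Step 1: Compute median = 30; label A = above, B = below.
Labels in order: BABAABBBAAABABAB  (n_A = 8, n_B = 8)
Step 2: Count runs R = 11.
Step 3: Under H0 (random ordering), E[R] = 2*n_A*n_B/(n_A+n_B) + 1 = 2*8*8/16 + 1 = 9.0000.
        Var[R] = 2*n_A*n_B*(2*n_A*n_B - n_A - n_B) / ((n_A+n_B)^2 * (n_A+n_B-1)) = 14336/3840 = 3.7333.
        SD[R] = 1.9322.
Step 4: Continuity-corrected z = (R - 0.5 - E[R]) / SD[R] = (11 - 0.5 - 9.0000) / 1.9322 = 0.7763.
Step 5: Two-sided p-value via normal approximation = 2*(1 - Phi(|z|)) = 0.437558.
Step 6: alpha = 0.1. fail to reject H0.

R = 11, z = 0.7763, p = 0.437558, fail to reject H0.


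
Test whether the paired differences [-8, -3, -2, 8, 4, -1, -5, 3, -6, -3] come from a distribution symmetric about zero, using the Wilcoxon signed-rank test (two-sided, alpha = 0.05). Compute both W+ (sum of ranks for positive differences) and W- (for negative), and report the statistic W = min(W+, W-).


Step 1: Drop any zero differences (none here) and take |d_i|.
|d| = [8, 3, 2, 8, 4, 1, 5, 3, 6, 3]
Step 2: Midrank |d_i| (ties get averaged ranks).
ranks: |8|->9.5, |3|->4, |2|->2, |8|->9.5, |4|->6, |1|->1, |5|->7, |3|->4, |6|->8, |3|->4
Step 3: Attach original signs; sum ranks with positive sign and with negative sign.
W+ = 9.5 + 6 + 4 = 19.5
W- = 9.5 + 4 + 2 + 1 + 7 + 8 + 4 = 35.5
(Check: W+ + W- = 55 should equal n(n+1)/2 = 55.)
Step 4: Test statistic W = min(W+, W-) = 19.5.
Step 5: Ties in |d|, so use the tie-corrected normal approximation.
        E[W] = n(n+1)/4 = 10*11/4 = 27.5.
        Tie groups: |d|=3 (t=3), |d|=8 (t=2); sum(t^3 - t) = 30.
        Var[W] = n(n+1)(2n+1)/24 - sum(t^3-t)/48 = 2310/24 - 30/48 = 95.625.
        z = (W - E[W]) / sqrt(Var[W]) = (19.5 - 27.5) / 9.7788 = -0.8181.
        Two-sided p = 2*Phi(z) = 0.413302.
Step 6: alpha = 0.05. fail to reject H0.

W+ = 19.5, W- = 35.5, W = min = 19.5, p = 0.413302, fail to reject H0.


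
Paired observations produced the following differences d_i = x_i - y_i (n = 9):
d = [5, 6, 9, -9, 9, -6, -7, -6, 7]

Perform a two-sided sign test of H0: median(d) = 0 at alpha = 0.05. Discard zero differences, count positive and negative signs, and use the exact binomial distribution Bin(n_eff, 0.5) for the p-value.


Step 1: Discard zero differences. Original n = 9; n_eff = number of nonzero differences = 9.
Nonzero differences (with sign): +5, +6, +9, -9, +9, -6, -7, -6, +7
Step 2: Count signs: positive = 5, negative = 4.
Step 3: Under H0: P(positive) = 0.5, so the number of positives S ~ Bin(9, 0.5).
Step 4: Two-sided exact p-value = sum of Bin(9,0.5) probabilities at or below the observed probability = 1.000000.
Step 5: alpha = 0.05. fail to reject H0.

n_eff = 9, pos = 5, neg = 4, p = 1.000000, fail to reject H0.


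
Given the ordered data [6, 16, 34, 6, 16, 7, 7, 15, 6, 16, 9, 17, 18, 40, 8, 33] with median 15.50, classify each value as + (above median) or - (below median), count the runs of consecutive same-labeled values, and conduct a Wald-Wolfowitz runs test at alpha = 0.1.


Step 1: Compute median = 15.50; label A = above, B = below.
Labels in order: BAABABBBBABAAABA  (n_A = 8, n_B = 8)
Step 2: Count runs R = 10.
Step 3: Under H0 (random ordering), E[R] = 2*n_A*n_B/(n_A+n_B) + 1 = 2*8*8/16 + 1 = 9.0000.
        Var[R] = 2*n_A*n_B*(2*n_A*n_B - n_A - n_B) / ((n_A+n_B)^2 * (n_A+n_B-1)) = 14336/3840 = 3.7333.
        SD[R] = 1.9322.
Step 4: Continuity-corrected z = (R - 0.5 - E[R]) / SD[R] = (10 - 0.5 - 9.0000) / 1.9322 = 0.2588.
Step 5: Two-sided p-value via normal approximation = 2*(1 - Phi(|z|)) = 0.795809.
Step 6: alpha = 0.1. fail to reject H0.

R = 10, z = 0.2588, p = 0.795809, fail to reject H0.


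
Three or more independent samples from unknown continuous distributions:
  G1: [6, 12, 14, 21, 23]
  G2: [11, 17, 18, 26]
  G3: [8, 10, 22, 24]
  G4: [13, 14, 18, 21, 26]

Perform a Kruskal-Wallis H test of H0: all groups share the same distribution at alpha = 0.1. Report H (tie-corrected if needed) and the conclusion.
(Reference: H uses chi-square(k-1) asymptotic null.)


Step 1: Combine all N = 18 observations and assign midranks.
sorted (value, group, rank): (6,G1,1), (8,G3,2), (10,G3,3), (11,G2,4), (12,G1,5), (13,G4,6), (14,G1,7.5), (14,G4,7.5), (17,G2,9), (18,G2,10.5), (18,G4,10.5), (21,G1,12.5), (21,G4,12.5), (22,G3,14), (23,G1,15), (24,G3,16), (26,G2,17.5), (26,G4,17.5)
Step 2: Sum ranks within each group.
R_1 = 41 (n_1 = 5)
R_2 = 41 (n_2 = 4)
R_3 = 35 (n_3 = 4)
R_4 = 54 (n_4 = 5)
Step 3: H = 12/(N(N+1)) * sum(R_i^2/n_i) - 3(N+1)
     = 12/(18*19) * (41^2/5 + 41^2/4 + 35^2/4 + 54^2/5) - 3*19
     = 0.035088 * 1645.9 - 57
     = 0.750877.
Step 4: Ties present; correction factor C = 1 - 24/(18^3 - 18) = 0.995872. Corrected H = 0.750877 / 0.995872 = 0.753990.
Step 5: Under H0, H ~ chi^2(3); p-value = 0.860437.
Step 6: alpha = 0.1. fail to reject H0.

H = 0.7540, df = 3, p = 0.860437, fail to reject H0.


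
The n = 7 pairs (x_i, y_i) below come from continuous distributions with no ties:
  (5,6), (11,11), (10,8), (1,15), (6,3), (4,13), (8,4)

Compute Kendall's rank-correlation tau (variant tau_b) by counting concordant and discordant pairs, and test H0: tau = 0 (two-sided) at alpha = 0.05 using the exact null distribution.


Step 1: Enumerate the 21 unordered pairs (i,j) with i<j and classify each by sign(x_j-x_i) * sign(y_j-y_i).
  (1,2):dx=+6,dy=+5->C; (1,3):dx=+5,dy=+2->C; (1,4):dx=-4,dy=+9->D; (1,5):dx=+1,dy=-3->D
  (1,6):dx=-1,dy=+7->D; (1,7):dx=+3,dy=-2->D; (2,3):dx=-1,dy=-3->C; (2,4):dx=-10,dy=+4->D
  (2,5):dx=-5,dy=-8->C; (2,6):dx=-7,dy=+2->D; (2,7):dx=-3,dy=-7->C; (3,4):dx=-9,dy=+7->D
  (3,5):dx=-4,dy=-5->C; (3,6):dx=-6,dy=+5->D; (3,7):dx=-2,dy=-4->C; (4,5):dx=+5,dy=-12->D
  (4,6):dx=+3,dy=-2->D; (4,7):dx=+7,dy=-11->D; (5,6):dx=-2,dy=+10->D; (5,7):dx=+2,dy=+1->C
  (6,7):dx=+4,dy=-9->D
Step 2: C = 8, D = 13, total pairs = 21.
Step 3: tau = (C - D)/(n(n-1)/2) = (8 - 13)/21 = -0.238095.
Step 4: Exact two-sided p-value (enumerate n! = 5040 permutations of y under H0): p = 0.561905.
Step 5: alpha = 0.05. fail to reject H0.

tau_b = -0.2381 (C=8, D=13), p = 0.561905, fail to reject H0.


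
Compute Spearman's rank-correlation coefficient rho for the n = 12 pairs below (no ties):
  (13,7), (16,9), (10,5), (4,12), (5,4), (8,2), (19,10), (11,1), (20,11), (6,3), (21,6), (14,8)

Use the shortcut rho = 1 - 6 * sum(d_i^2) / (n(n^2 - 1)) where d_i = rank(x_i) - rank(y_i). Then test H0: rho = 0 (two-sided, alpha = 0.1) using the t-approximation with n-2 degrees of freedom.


Step 1: Rank x and y separately (midranks; no ties here).
rank(x): 13->7, 16->9, 10->5, 4->1, 5->2, 8->4, 19->10, 11->6, 20->11, 6->3, 21->12, 14->8
rank(y): 7->7, 9->9, 5->5, 12->12, 4->4, 2->2, 10->10, 1->1, 11->11, 3->3, 6->6, 8->8
Step 2: d_i = R_x(i) - R_y(i); compute d_i^2.
  (7-7)^2=0, (9-9)^2=0, (5-5)^2=0, (1-12)^2=121, (2-4)^2=4, (4-2)^2=4, (10-10)^2=0, (6-1)^2=25, (11-11)^2=0, (3-3)^2=0, (12-6)^2=36, (8-8)^2=0
sum(d^2) = 190.
Step 3: rho = 1 - 6*190 / (12*(12^2 - 1)) = 1 - 1140/1716 = 0.335664.
Step 4: Under H0, t = rho * sqrt((n-2)/(1-rho^2)) = 1.1268 ~ t(10).
Step 5: Two-sided p-value from the t-distribution with 10 df = 0.286123.
Step 6: alpha = 0.1. fail to reject H0.

rho = 0.3357, p = 0.286123, fail to reject H0 at alpha = 0.1.


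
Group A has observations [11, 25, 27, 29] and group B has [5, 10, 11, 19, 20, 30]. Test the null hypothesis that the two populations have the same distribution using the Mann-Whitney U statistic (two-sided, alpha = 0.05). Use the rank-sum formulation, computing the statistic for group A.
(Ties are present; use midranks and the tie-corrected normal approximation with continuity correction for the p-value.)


Step 1: Combine and sort all 10 observations; assign midranks.
sorted (value, group): (5,Y), (10,Y), (11,X), (11,Y), (19,Y), (20,Y), (25,X), (27,X), (29,X), (30,Y)
ranks: 5->1, 10->2, 11->3.5, 11->3.5, 19->5, 20->6, 25->7, 27->8, 29->9, 30->10
Step 2: Rank sum for X: R1 = 3.5 + 7 + 8 + 9 = 27.5.
Step 3: U_X = R1 - n1(n1+1)/2 = 27.5 - 4*5/2 = 27.5 - 10 = 17.5.
       U_Y = n1*n2 - U_X = 24 - 17.5 = 6.5.
Step 4: Ties are present, so use the tie-corrected normal approximation (with continuity correction) for the p-value.
Step 5: p-value = 0.284958; compare to alpha = 0.05. fail to reject H0.

U_X = 17.5, p = 0.284958, fail to reject H0 at alpha = 0.05.


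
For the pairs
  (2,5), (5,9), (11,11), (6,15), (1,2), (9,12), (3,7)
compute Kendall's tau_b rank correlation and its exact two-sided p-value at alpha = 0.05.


Step 1: Enumerate the 21 unordered pairs (i,j) with i<j and classify each by sign(x_j-x_i) * sign(y_j-y_i).
  (1,2):dx=+3,dy=+4->C; (1,3):dx=+9,dy=+6->C; (1,4):dx=+4,dy=+10->C; (1,5):dx=-1,dy=-3->C
  (1,6):dx=+7,dy=+7->C; (1,7):dx=+1,dy=+2->C; (2,3):dx=+6,dy=+2->C; (2,4):dx=+1,dy=+6->C
  (2,5):dx=-4,dy=-7->C; (2,6):dx=+4,dy=+3->C; (2,7):dx=-2,dy=-2->C; (3,4):dx=-5,dy=+4->D
  (3,5):dx=-10,dy=-9->C; (3,6):dx=-2,dy=+1->D; (3,7):dx=-8,dy=-4->C; (4,5):dx=-5,dy=-13->C
  (4,6):dx=+3,dy=-3->D; (4,7):dx=-3,dy=-8->C; (5,6):dx=+8,dy=+10->C; (5,7):dx=+2,dy=+5->C
  (6,7):dx=-6,dy=-5->C
Step 2: C = 18, D = 3, total pairs = 21.
Step 3: tau = (C - D)/(n(n-1)/2) = (18 - 3)/21 = 0.714286.
Step 4: Exact two-sided p-value (enumerate n! = 5040 permutations of y under H0): p = 0.030159.
Step 5: alpha = 0.05. reject H0.

tau_b = 0.7143 (C=18, D=3), p = 0.030159, reject H0.


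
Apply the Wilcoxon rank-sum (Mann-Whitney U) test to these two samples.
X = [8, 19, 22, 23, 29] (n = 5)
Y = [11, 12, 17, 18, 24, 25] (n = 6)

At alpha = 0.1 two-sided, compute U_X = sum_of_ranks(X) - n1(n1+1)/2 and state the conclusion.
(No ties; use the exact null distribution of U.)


Step 1: Combine and sort all 11 observations; assign midranks.
sorted (value, group): (8,X), (11,Y), (12,Y), (17,Y), (18,Y), (19,X), (22,X), (23,X), (24,Y), (25,Y), (29,X)
ranks: 8->1, 11->2, 12->3, 17->4, 18->5, 19->6, 22->7, 23->8, 24->9, 25->10, 29->11
Step 2: Rank sum for X: R1 = 1 + 6 + 7 + 8 + 11 = 33.
Step 3: U_X = R1 - n1(n1+1)/2 = 33 - 5*6/2 = 33 - 15 = 18.
       U_Y = n1*n2 - U_X = 30 - 18 = 12.
Step 4: No ties, so the exact null distribution of U (based on enumerating the C(11,5) = 462 equally likely rank assignments) gives the two-sided p-value.
Step 5: p-value = 0.662338; compare to alpha = 0.1. fail to reject H0.

U_X = 18, p = 0.662338, fail to reject H0 at alpha = 0.1.


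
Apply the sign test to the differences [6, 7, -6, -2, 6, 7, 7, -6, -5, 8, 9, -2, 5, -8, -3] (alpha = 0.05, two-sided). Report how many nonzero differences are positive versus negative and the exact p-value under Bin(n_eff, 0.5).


Step 1: Discard zero differences. Original n = 15; n_eff = number of nonzero differences = 15.
Nonzero differences (with sign): +6, +7, -6, -2, +6, +7, +7, -6, -5, +8, +9, -2, +5, -8, -3
Step 2: Count signs: positive = 8, negative = 7.
Step 3: Under H0: P(positive) = 0.5, so the number of positives S ~ Bin(15, 0.5).
Step 4: Two-sided exact p-value = sum of Bin(15,0.5) probabilities at or below the observed probability = 1.000000.
Step 5: alpha = 0.05. fail to reject H0.

n_eff = 15, pos = 8, neg = 7, p = 1.000000, fail to reject H0.


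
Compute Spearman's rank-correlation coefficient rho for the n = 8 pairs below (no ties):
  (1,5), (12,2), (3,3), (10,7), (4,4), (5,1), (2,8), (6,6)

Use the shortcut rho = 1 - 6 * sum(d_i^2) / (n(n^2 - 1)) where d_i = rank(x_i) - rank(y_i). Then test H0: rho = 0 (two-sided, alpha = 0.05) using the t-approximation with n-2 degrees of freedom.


Step 1: Rank x and y separately (midranks; no ties here).
rank(x): 1->1, 12->8, 3->3, 10->7, 4->4, 5->5, 2->2, 6->6
rank(y): 5->5, 2->2, 3->3, 7->7, 4->4, 1->1, 8->8, 6->6
Step 2: d_i = R_x(i) - R_y(i); compute d_i^2.
  (1-5)^2=16, (8-2)^2=36, (3-3)^2=0, (7-7)^2=0, (4-4)^2=0, (5-1)^2=16, (2-8)^2=36, (6-6)^2=0
sum(d^2) = 104.
Step 3: rho = 1 - 6*104 / (8*(8^2 - 1)) = 1 - 624/504 = -0.238095.
Step 4: Under H0, t = rho * sqrt((n-2)/(1-rho^2)) = -0.6005 ~ t(6).
Step 5: Two-sided p-value from the t-distribution with 6 df = 0.570156.
Step 6: alpha = 0.05. fail to reject H0.

rho = -0.2381, p = 0.570156, fail to reject H0 at alpha = 0.05.


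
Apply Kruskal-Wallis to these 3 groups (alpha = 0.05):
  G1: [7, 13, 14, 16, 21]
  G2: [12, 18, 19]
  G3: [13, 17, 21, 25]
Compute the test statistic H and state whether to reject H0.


Step 1: Combine all N = 12 observations and assign midranks.
sorted (value, group, rank): (7,G1,1), (12,G2,2), (13,G1,3.5), (13,G3,3.5), (14,G1,5), (16,G1,6), (17,G3,7), (18,G2,8), (19,G2,9), (21,G1,10.5), (21,G3,10.5), (25,G3,12)
Step 2: Sum ranks within each group.
R_1 = 26 (n_1 = 5)
R_2 = 19 (n_2 = 3)
R_3 = 33 (n_3 = 4)
Step 3: H = 12/(N(N+1)) * sum(R_i^2/n_i) - 3(N+1)
     = 12/(12*13) * (26^2/5 + 19^2/3 + 33^2/4) - 3*13
     = 0.076923 * 527.783 - 39
     = 1.598718.
Step 4: Ties present; correction factor C = 1 - 12/(12^3 - 12) = 0.993007. Corrected H = 1.598718 / 0.993007 = 1.609977.
Step 5: Under H0, H ~ chi^2(2); p-value = 0.447093.
Step 6: alpha = 0.05. fail to reject H0.

H = 1.6100, df = 2, p = 0.447093, fail to reject H0.


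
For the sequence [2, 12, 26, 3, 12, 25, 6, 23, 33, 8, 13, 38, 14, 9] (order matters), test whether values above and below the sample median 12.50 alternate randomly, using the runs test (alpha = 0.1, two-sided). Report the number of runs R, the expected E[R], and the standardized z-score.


Step 1: Compute median = 12.50; label A = above, B = below.
Labels in order: BBABBABAABAAAB  (n_A = 7, n_B = 7)
Step 2: Count runs R = 9.
Step 3: Under H0 (random ordering), E[R] = 2*n_A*n_B/(n_A+n_B) + 1 = 2*7*7/14 + 1 = 8.0000.
        Var[R] = 2*n_A*n_B*(2*n_A*n_B - n_A - n_B) / ((n_A+n_B)^2 * (n_A+n_B-1)) = 8232/2548 = 3.2308.
        SD[R] = 1.7974.
Step 4: Continuity-corrected z = (R - 0.5 - E[R]) / SD[R] = (9 - 0.5 - 8.0000) / 1.7974 = 0.2782.
Step 5: Two-sided p-value via normal approximation = 2*(1 - Phi(|z|)) = 0.780879.
Step 6: alpha = 0.1. fail to reject H0.

R = 9, z = 0.2782, p = 0.780879, fail to reject H0.


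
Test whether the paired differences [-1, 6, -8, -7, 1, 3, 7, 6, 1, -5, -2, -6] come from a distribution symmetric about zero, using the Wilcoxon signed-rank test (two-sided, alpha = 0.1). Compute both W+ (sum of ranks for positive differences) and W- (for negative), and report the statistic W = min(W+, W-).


Step 1: Drop any zero differences (none here) and take |d_i|.
|d| = [1, 6, 8, 7, 1, 3, 7, 6, 1, 5, 2, 6]
Step 2: Midrank |d_i| (ties get averaged ranks).
ranks: |1|->2, |6|->8, |8|->12, |7|->10.5, |1|->2, |3|->5, |7|->10.5, |6|->8, |1|->2, |5|->6, |2|->4, |6|->8
Step 3: Attach original signs; sum ranks with positive sign and with negative sign.
W+ = 8 + 2 + 5 + 10.5 + 8 + 2 = 35.5
W- = 2 + 12 + 10.5 + 6 + 4 + 8 = 42.5
(Check: W+ + W- = 78 should equal n(n+1)/2 = 78.)
Step 4: Test statistic W = min(W+, W-) = 35.5.
Step 5: Ties in |d|, so use the tie-corrected normal approximation.
        E[W] = n(n+1)/4 = 12*13/4 = 39.
        Tie groups: |d|=1 (t=3), |d|=6 (t=3), |d|=7 (t=2); sum(t^3 - t) = 54.
        Var[W] = n(n+1)(2n+1)/24 - sum(t^3-t)/48 = 3900/24 - 54/48 = 161.375.
        z = (W - E[W]) / sqrt(Var[W]) = (35.5 - 39) / 12.7033 = -0.2755.
        Two-sided p = 2*Phi(z) = 0.782918.
Step 6: alpha = 0.1. fail to reject H0.

W+ = 35.5, W- = 42.5, W = min = 35.5, p = 0.782918, fail to reject H0.


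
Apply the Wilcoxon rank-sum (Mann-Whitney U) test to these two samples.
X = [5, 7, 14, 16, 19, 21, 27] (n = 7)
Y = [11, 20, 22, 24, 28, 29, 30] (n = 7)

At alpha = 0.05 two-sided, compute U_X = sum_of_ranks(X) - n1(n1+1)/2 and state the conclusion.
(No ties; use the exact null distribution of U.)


Step 1: Combine and sort all 14 observations; assign midranks.
sorted (value, group): (5,X), (7,X), (11,Y), (14,X), (16,X), (19,X), (20,Y), (21,X), (22,Y), (24,Y), (27,X), (28,Y), (29,Y), (30,Y)
ranks: 5->1, 7->2, 11->3, 14->4, 16->5, 19->6, 20->7, 21->8, 22->9, 24->10, 27->11, 28->12, 29->13, 30->14
Step 2: Rank sum for X: R1 = 1 + 2 + 4 + 5 + 6 + 8 + 11 = 37.
Step 3: U_X = R1 - n1(n1+1)/2 = 37 - 7*8/2 = 37 - 28 = 9.
       U_Y = n1*n2 - U_X = 49 - 9 = 40.
Step 4: No ties, so the exact null distribution of U (based on enumerating the C(14,7) = 3432 equally likely rank assignments) gives the two-sided p-value.
Step 5: p-value = 0.053030; compare to alpha = 0.05. fail to reject H0.

U_X = 9, p = 0.053030, fail to reject H0 at alpha = 0.05.


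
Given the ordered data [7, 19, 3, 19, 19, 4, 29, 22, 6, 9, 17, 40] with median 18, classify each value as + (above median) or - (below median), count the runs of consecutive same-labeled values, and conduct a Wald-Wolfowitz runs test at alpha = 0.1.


Step 1: Compute median = 18; label A = above, B = below.
Labels in order: BABAABAABBBA  (n_A = 6, n_B = 6)
Step 2: Count runs R = 8.
Step 3: Under H0 (random ordering), E[R] = 2*n_A*n_B/(n_A+n_B) + 1 = 2*6*6/12 + 1 = 7.0000.
        Var[R] = 2*n_A*n_B*(2*n_A*n_B - n_A - n_B) / ((n_A+n_B)^2 * (n_A+n_B-1)) = 4320/1584 = 2.7273.
        SD[R] = 1.6514.
Step 4: Continuity-corrected z = (R - 0.5 - E[R]) / SD[R] = (8 - 0.5 - 7.0000) / 1.6514 = 0.3028.
Step 5: Two-sided p-value via normal approximation = 2*(1 - Phi(|z|)) = 0.762069.
Step 6: alpha = 0.1. fail to reject H0.

R = 8, z = 0.3028, p = 0.762069, fail to reject H0.


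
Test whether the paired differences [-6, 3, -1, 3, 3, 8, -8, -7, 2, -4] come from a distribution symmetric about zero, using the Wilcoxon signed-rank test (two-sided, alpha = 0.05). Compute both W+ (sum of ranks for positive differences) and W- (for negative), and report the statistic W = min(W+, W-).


Step 1: Drop any zero differences (none here) and take |d_i|.
|d| = [6, 3, 1, 3, 3, 8, 8, 7, 2, 4]
Step 2: Midrank |d_i| (ties get averaged ranks).
ranks: |6|->7, |3|->4, |1|->1, |3|->4, |3|->4, |8|->9.5, |8|->9.5, |7|->8, |2|->2, |4|->6
Step 3: Attach original signs; sum ranks with positive sign and with negative sign.
W+ = 4 + 4 + 4 + 9.5 + 2 = 23.5
W- = 7 + 1 + 9.5 + 8 + 6 = 31.5
(Check: W+ + W- = 55 should equal n(n+1)/2 = 55.)
Step 4: Test statistic W = min(W+, W-) = 23.5.
Step 5: Ties in |d|, so use the tie-corrected normal approximation.
        E[W] = n(n+1)/4 = 10*11/4 = 27.5.
        Tie groups: |d|=3 (t=3), |d|=8 (t=2); sum(t^3 - t) = 30.
        Var[W] = n(n+1)(2n+1)/24 - sum(t^3-t)/48 = 2310/24 - 30/48 = 95.625.
        z = (W - E[W]) / sqrt(Var[W]) = (23.5 - 27.5) / 9.7788 = -0.4090.
        Two-sided p = 2*Phi(z) = 0.682504.
Step 6: alpha = 0.05. fail to reject H0.

W+ = 23.5, W- = 31.5, W = min = 23.5, p = 0.682504, fail to reject H0.


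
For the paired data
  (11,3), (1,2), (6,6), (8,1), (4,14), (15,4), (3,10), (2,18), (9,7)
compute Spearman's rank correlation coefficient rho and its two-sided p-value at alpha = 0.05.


Step 1: Rank x and y separately (midranks; no ties here).
rank(x): 11->8, 1->1, 6->5, 8->6, 4->4, 15->9, 3->3, 2->2, 9->7
rank(y): 3->3, 2->2, 6->5, 1->1, 14->8, 4->4, 10->7, 18->9, 7->6
Step 2: d_i = R_x(i) - R_y(i); compute d_i^2.
  (8-3)^2=25, (1-2)^2=1, (5-5)^2=0, (6-1)^2=25, (4-8)^2=16, (9-4)^2=25, (3-7)^2=16, (2-9)^2=49, (7-6)^2=1
sum(d^2) = 158.
Step 3: rho = 1 - 6*158 / (9*(9^2 - 1)) = 1 - 948/720 = -0.316667.
Step 4: Under H0, t = rho * sqrt((n-2)/(1-rho^2)) = -0.8833 ~ t(7).
Step 5: Two-sided p-value from the t-distribution with 7 df = 0.406397.
Step 6: alpha = 0.05. fail to reject H0.

rho = -0.3167, p = 0.406397, fail to reject H0 at alpha = 0.05.


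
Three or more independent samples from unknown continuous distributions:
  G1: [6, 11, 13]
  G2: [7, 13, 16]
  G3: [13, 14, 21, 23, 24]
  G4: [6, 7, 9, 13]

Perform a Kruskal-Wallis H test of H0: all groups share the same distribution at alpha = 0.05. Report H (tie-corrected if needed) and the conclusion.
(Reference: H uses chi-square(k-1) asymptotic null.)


Step 1: Combine all N = 15 observations and assign midranks.
sorted (value, group, rank): (6,G1,1.5), (6,G4,1.5), (7,G2,3.5), (7,G4,3.5), (9,G4,5), (11,G1,6), (13,G1,8.5), (13,G2,8.5), (13,G3,8.5), (13,G4,8.5), (14,G3,11), (16,G2,12), (21,G3,13), (23,G3,14), (24,G3,15)
Step 2: Sum ranks within each group.
R_1 = 16 (n_1 = 3)
R_2 = 24 (n_2 = 3)
R_3 = 61.5 (n_3 = 5)
R_4 = 18.5 (n_4 = 4)
Step 3: H = 12/(N(N+1)) * sum(R_i^2/n_i) - 3(N+1)
     = 12/(15*16) * (16^2/3 + 24^2/3 + 61.5^2/5 + 18.5^2/4) - 3*16
     = 0.050000 * 1119.35 - 48
     = 7.967292.
Step 4: Ties present; correction factor C = 1 - 72/(15^3 - 15) = 0.978571. Corrected H = 7.967292 / 0.978571 = 8.141758.
Step 5: Under H0, H ~ chi^2(3); p-value = 0.043171.
Step 6: alpha = 0.05. reject H0.

H = 8.1418, df = 3, p = 0.043171, reject H0.


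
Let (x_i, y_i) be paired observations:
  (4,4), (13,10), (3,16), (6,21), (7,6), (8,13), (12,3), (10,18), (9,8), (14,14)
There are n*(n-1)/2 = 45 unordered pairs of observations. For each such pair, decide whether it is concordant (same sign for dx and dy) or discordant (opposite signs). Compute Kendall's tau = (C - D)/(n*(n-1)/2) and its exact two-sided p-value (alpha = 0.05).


Step 1: Enumerate the 45 unordered pairs (i,j) with i<j and classify each by sign(x_j-x_i) * sign(y_j-y_i).
  (1,2):dx=+9,dy=+6->C; (1,3):dx=-1,dy=+12->D; (1,4):dx=+2,dy=+17->C; (1,5):dx=+3,dy=+2->C
  (1,6):dx=+4,dy=+9->C; (1,7):dx=+8,dy=-1->D; (1,8):dx=+6,dy=+14->C; (1,9):dx=+5,dy=+4->C
  (1,10):dx=+10,dy=+10->C; (2,3):dx=-10,dy=+6->D; (2,4):dx=-7,dy=+11->D; (2,5):dx=-6,dy=-4->C
  (2,6):dx=-5,dy=+3->D; (2,7):dx=-1,dy=-7->C; (2,8):dx=-3,dy=+8->D; (2,9):dx=-4,dy=-2->C
  (2,10):dx=+1,dy=+4->C; (3,4):dx=+3,dy=+5->C; (3,5):dx=+4,dy=-10->D; (3,6):dx=+5,dy=-3->D
  (3,7):dx=+9,dy=-13->D; (3,8):dx=+7,dy=+2->C; (3,9):dx=+6,dy=-8->D; (3,10):dx=+11,dy=-2->D
  (4,5):dx=+1,dy=-15->D; (4,6):dx=+2,dy=-8->D; (4,7):dx=+6,dy=-18->D; (4,8):dx=+4,dy=-3->D
  (4,9):dx=+3,dy=-13->D; (4,10):dx=+8,dy=-7->D; (5,6):dx=+1,dy=+7->C; (5,7):dx=+5,dy=-3->D
  (5,8):dx=+3,dy=+12->C; (5,9):dx=+2,dy=+2->C; (5,10):dx=+7,dy=+8->C; (6,7):dx=+4,dy=-10->D
  (6,8):dx=+2,dy=+5->C; (6,9):dx=+1,dy=-5->D; (6,10):dx=+6,dy=+1->C; (7,8):dx=-2,dy=+15->D
  (7,9):dx=-3,dy=+5->D; (7,10):dx=+2,dy=+11->C; (8,9):dx=-1,dy=-10->C; (8,10):dx=+4,dy=-4->D
  (9,10):dx=+5,dy=+6->C
Step 2: C = 22, D = 23, total pairs = 45.
Step 3: tau = (C - D)/(n(n-1)/2) = (22 - 23)/45 = -0.022222.
Step 4: Exact two-sided p-value (enumerate n! = 3628800 permutations of y under H0): p = 1.000000.
Step 5: alpha = 0.05. fail to reject H0.

tau_b = -0.0222 (C=22, D=23), p = 1.000000, fail to reject H0.


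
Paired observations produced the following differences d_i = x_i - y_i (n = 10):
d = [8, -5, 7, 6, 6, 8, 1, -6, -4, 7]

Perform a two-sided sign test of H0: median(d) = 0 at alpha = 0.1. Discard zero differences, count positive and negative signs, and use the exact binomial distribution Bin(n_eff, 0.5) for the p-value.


Step 1: Discard zero differences. Original n = 10; n_eff = number of nonzero differences = 10.
Nonzero differences (with sign): +8, -5, +7, +6, +6, +8, +1, -6, -4, +7
Step 2: Count signs: positive = 7, negative = 3.
Step 3: Under H0: P(positive) = 0.5, so the number of positives S ~ Bin(10, 0.5).
Step 4: Two-sided exact p-value = sum of Bin(10,0.5) probabilities at or below the observed probability = 0.343750.
Step 5: alpha = 0.1. fail to reject H0.

n_eff = 10, pos = 7, neg = 3, p = 0.343750, fail to reject H0.


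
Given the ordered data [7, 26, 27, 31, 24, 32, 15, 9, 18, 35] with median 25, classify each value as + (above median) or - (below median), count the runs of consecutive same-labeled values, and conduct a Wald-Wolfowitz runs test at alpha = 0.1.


Step 1: Compute median = 25; label A = above, B = below.
Labels in order: BAAABABBBA  (n_A = 5, n_B = 5)
Step 2: Count runs R = 6.
Step 3: Under H0 (random ordering), E[R] = 2*n_A*n_B/(n_A+n_B) + 1 = 2*5*5/10 + 1 = 6.0000.
        Var[R] = 2*n_A*n_B*(2*n_A*n_B - n_A - n_B) / ((n_A+n_B)^2 * (n_A+n_B-1)) = 2000/900 = 2.2222.
        SD[R] = 1.4907.
Step 4: R = E[R], so z = 0 with no continuity correction.
Step 5: Two-sided p-value via normal approximation = 2*(1 - Phi(|z|)) = 1.000000.
Step 6: alpha = 0.1. fail to reject H0.

R = 6, z = 0.0000, p = 1.000000, fail to reject H0.


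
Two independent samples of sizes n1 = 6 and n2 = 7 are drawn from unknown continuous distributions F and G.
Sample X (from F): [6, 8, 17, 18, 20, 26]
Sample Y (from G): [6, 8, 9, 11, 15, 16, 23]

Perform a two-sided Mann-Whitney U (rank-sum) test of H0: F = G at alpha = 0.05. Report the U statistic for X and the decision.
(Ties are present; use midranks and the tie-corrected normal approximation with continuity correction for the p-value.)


Step 1: Combine and sort all 13 observations; assign midranks.
sorted (value, group): (6,X), (6,Y), (8,X), (8,Y), (9,Y), (11,Y), (15,Y), (16,Y), (17,X), (18,X), (20,X), (23,Y), (26,X)
ranks: 6->1.5, 6->1.5, 8->3.5, 8->3.5, 9->5, 11->6, 15->7, 16->8, 17->9, 18->10, 20->11, 23->12, 26->13
Step 2: Rank sum for X: R1 = 1.5 + 3.5 + 9 + 10 + 11 + 13 = 48.
Step 3: U_X = R1 - n1(n1+1)/2 = 48 - 6*7/2 = 48 - 21 = 27.
       U_Y = n1*n2 - U_X = 42 - 27 = 15.
Step 4: Ties are present, so use the tie-corrected normal approximation (with continuity correction) for the p-value.
Step 5: p-value = 0.430766; compare to alpha = 0.05. fail to reject H0.

U_X = 27, p = 0.430766, fail to reject H0 at alpha = 0.05.


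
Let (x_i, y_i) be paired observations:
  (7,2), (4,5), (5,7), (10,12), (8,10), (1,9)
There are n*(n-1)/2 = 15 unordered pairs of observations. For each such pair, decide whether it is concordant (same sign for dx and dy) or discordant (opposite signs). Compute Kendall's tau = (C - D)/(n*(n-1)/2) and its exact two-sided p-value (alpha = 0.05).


Step 1: Enumerate the 15 unordered pairs (i,j) with i<j and classify each by sign(x_j-x_i) * sign(y_j-y_i).
  (1,2):dx=-3,dy=+3->D; (1,3):dx=-2,dy=+5->D; (1,4):dx=+3,dy=+10->C; (1,5):dx=+1,dy=+8->C
  (1,6):dx=-6,dy=+7->D; (2,3):dx=+1,dy=+2->C; (2,4):dx=+6,dy=+7->C; (2,5):dx=+4,dy=+5->C
  (2,6):dx=-3,dy=+4->D; (3,4):dx=+5,dy=+5->C; (3,5):dx=+3,dy=+3->C; (3,6):dx=-4,dy=+2->D
  (4,5):dx=-2,dy=-2->C; (4,6):dx=-9,dy=-3->C; (5,6):dx=-7,dy=-1->C
Step 2: C = 10, D = 5, total pairs = 15.
Step 3: tau = (C - D)/(n(n-1)/2) = (10 - 5)/15 = 0.333333.
Step 4: Exact two-sided p-value (enumerate n! = 720 permutations of y under H0): p = 0.469444.
Step 5: alpha = 0.05. fail to reject H0.

tau_b = 0.3333 (C=10, D=5), p = 0.469444, fail to reject H0.


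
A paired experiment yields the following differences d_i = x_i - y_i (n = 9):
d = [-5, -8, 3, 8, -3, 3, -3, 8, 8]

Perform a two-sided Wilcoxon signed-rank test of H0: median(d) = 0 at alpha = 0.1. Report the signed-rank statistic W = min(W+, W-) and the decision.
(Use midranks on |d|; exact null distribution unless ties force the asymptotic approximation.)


Step 1: Drop any zero differences (none here) and take |d_i|.
|d| = [5, 8, 3, 8, 3, 3, 3, 8, 8]
Step 2: Midrank |d_i| (ties get averaged ranks).
ranks: |5|->5, |8|->7.5, |3|->2.5, |8|->7.5, |3|->2.5, |3|->2.5, |3|->2.5, |8|->7.5, |8|->7.5
Step 3: Attach original signs; sum ranks with positive sign and with negative sign.
W+ = 2.5 + 7.5 + 2.5 + 7.5 + 7.5 = 27.5
W- = 5 + 7.5 + 2.5 + 2.5 = 17.5
(Check: W+ + W- = 45 should equal n(n+1)/2 = 45.)
Step 4: Test statistic W = min(W+, W-) = 17.5.
Step 5: Ties in |d|, so use the tie-corrected normal approximation.
        E[W] = n(n+1)/4 = 9*10/4 = 22.5.
        Tie groups: |d|=3 (t=4), |d|=8 (t=4); sum(t^3 - t) = 120.
        Var[W] = n(n+1)(2n+1)/24 - sum(t^3-t)/48 = 1710/24 - 120/48 = 68.75.
        z = (W - E[W]) / sqrt(Var[W]) = (17.5 - 22.5) / 8.2916 = -0.6030.
        Two-sided p = 2*Phi(z) = 0.546494.
Step 6: alpha = 0.1. fail to reject H0.

W+ = 27.5, W- = 17.5, W = min = 17.5, p = 0.546494, fail to reject H0.


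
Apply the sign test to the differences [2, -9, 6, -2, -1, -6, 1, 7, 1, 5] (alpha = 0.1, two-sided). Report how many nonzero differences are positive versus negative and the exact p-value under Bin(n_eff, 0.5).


Step 1: Discard zero differences. Original n = 10; n_eff = number of nonzero differences = 10.
Nonzero differences (with sign): +2, -9, +6, -2, -1, -6, +1, +7, +1, +5
Step 2: Count signs: positive = 6, negative = 4.
Step 3: Under H0: P(positive) = 0.5, so the number of positives S ~ Bin(10, 0.5).
Step 4: Two-sided exact p-value = sum of Bin(10,0.5) probabilities at or below the observed probability = 0.753906.
Step 5: alpha = 0.1. fail to reject H0.

n_eff = 10, pos = 6, neg = 4, p = 0.753906, fail to reject H0.


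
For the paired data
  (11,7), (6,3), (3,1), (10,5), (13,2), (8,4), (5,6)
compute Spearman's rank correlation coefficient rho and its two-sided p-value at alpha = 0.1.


Step 1: Rank x and y separately (midranks; no ties here).
rank(x): 11->6, 6->3, 3->1, 10->5, 13->7, 8->4, 5->2
rank(y): 7->7, 3->3, 1->1, 5->5, 2->2, 4->4, 6->6
Step 2: d_i = R_x(i) - R_y(i); compute d_i^2.
  (6-7)^2=1, (3-3)^2=0, (1-1)^2=0, (5-5)^2=0, (7-2)^2=25, (4-4)^2=0, (2-6)^2=16
sum(d^2) = 42.
Step 3: rho = 1 - 6*42 / (7*(7^2 - 1)) = 1 - 252/336 = 0.250000.
Step 4: Under H0, t = rho * sqrt((n-2)/(1-rho^2)) = 0.5774 ~ t(5).
Step 5: Two-sided p-value from the t-distribution with 5 df = 0.588724.
Step 6: alpha = 0.1. fail to reject H0.

rho = 0.2500, p = 0.588724, fail to reject H0 at alpha = 0.1.


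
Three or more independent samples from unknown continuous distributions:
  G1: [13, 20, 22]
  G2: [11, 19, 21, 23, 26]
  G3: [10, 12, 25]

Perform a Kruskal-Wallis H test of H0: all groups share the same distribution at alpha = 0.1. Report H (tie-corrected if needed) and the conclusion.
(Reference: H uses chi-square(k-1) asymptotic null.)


Step 1: Combine all N = 11 observations and assign midranks.
sorted (value, group, rank): (10,G3,1), (11,G2,2), (12,G3,3), (13,G1,4), (19,G2,5), (20,G1,6), (21,G2,7), (22,G1,8), (23,G2,9), (25,G3,10), (26,G2,11)
Step 2: Sum ranks within each group.
R_1 = 18 (n_1 = 3)
R_2 = 34 (n_2 = 5)
R_3 = 14 (n_3 = 3)
Step 3: H = 12/(N(N+1)) * sum(R_i^2/n_i) - 3(N+1)
     = 12/(11*12) * (18^2/3 + 34^2/5 + 14^2/3) - 3*12
     = 0.090909 * 404.533 - 36
     = 0.775758.
Step 4: No ties, so H is used without correction.
Step 5: Under H0, H ~ chi^2(2); p-value = 0.678495.
Step 6: alpha = 0.1. fail to reject H0.

H = 0.7758, df = 2, p = 0.678495, fail to reject H0.


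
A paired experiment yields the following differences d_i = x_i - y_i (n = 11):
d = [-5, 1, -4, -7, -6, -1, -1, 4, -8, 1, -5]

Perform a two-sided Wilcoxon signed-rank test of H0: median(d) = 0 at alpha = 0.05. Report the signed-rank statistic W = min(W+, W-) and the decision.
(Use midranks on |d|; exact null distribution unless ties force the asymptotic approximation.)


Step 1: Drop any zero differences (none here) and take |d_i|.
|d| = [5, 1, 4, 7, 6, 1, 1, 4, 8, 1, 5]
Step 2: Midrank |d_i| (ties get averaged ranks).
ranks: |5|->7.5, |1|->2.5, |4|->5.5, |7|->10, |6|->9, |1|->2.5, |1|->2.5, |4|->5.5, |8|->11, |1|->2.5, |5|->7.5
Step 3: Attach original signs; sum ranks with positive sign and with negative sign.
W+ = 2.5 + 5.5 + 2.5 = 10.5
W- = 7.5 + 5.5 + 10 + 9 + 2.5 + 2.5 + 11 + 7.5 = 55.5
(Check: W+ + W- = 66 should equal n(n+1)/2 = 66.)
Step 4: Test statistic W = min(W+, W-) = 10.5.
Step 5: Ties in |d|, so use the tie-corrected normal approximation.
        E[W] = n(n+1)/4 = 11*12/4 = 33.
        Tie groups: |d|=1 (t=4), |d|=4 (t=2), |d|=5 (t=2); sum(t^3 - t) = 72.
        Var[W] = n(n+1)(2n+1)/24 - sum(t^3-t)/48 = 3036/24 - 72/48 = 125.
        z = (W - E[W]) / sqrt(Var[W]) = (10.5 - 33) / 11.1803 = -2.0125.
        Two-sided p = 2*Phi(z) = 0.044171.
Step 6: alpha = 0.05. reject H0.

W+ = 10.5, W- = 55.5, W = min = 10.5, p = 0.044171, reject H0.


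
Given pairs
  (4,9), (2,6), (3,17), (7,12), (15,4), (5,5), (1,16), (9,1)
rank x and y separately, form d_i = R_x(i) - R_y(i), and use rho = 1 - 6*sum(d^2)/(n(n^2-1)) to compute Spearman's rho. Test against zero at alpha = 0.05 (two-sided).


Step 1: Rank x and y separately (midranks; no ties here).
rank(x): 4->4, 2->2, 3->3, 7->6, 15->8, 5->5, 1->1, 9->7
rank(y): 9->5, 6->4, 17->8, 12->6, 4->2, 5->3, 16->7, 1->1
Step 2: d_i = R_x(i) - R_y(i); compute d_i^2.
  (4-5)^2=1, (2-4)^2=4, (3-8)^2=25, (6-6)^2=0, (8-2)^2=36, (5-3)^2=4, (1-7)^2=36, (7-1)^2=36
sum(d^2) = 142.
Step 3: rho = 1 - 6*142 / (8*(8^2 - 1)) = 1 - 852/504 = -0.690476.
Step 4: Under H0, t = rho * sqrt((n-2)/(1-rho^2)) = -2.3382 ~ t(6).
Step 5: Two-sided p-value from the t-distribution with 6 df = 0.057990.
Step 6: alpha = 0.05. fail to reject H0.

rho = -0.6905, p = 0.057990, fail to reject H0 at alpha = 0.05.


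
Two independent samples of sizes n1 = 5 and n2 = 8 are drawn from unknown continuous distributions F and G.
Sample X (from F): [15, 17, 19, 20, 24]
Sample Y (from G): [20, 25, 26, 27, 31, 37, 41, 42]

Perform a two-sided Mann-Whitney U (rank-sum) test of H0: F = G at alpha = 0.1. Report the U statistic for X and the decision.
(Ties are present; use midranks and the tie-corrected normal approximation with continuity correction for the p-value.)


Step 1: Combine and sort all 13 observations; assign midranks.
sorted (value, group): (15,X), (17,X), (19,X), (20,X), (20,Y), (24,X), (25,Y), (26,Y), (27,Y), (31,Y), (37,Y), (41,Y), (42,Y)
ranks: 15->1, 17->2, 19->3, 20->4.5, 20->4.5, 24->6, 25->7, 26->8, 27->9, 31->10, 37->11, 41->12, 42->13
Step 2: Rank sum for X: R1 = 1 + 2 + 3 + 4.5 + 6 = 16.5.
Step 3: U_X = R1 - n1(n1+1)/2 = 16.5 - 5*6/2 = 16.5 - 15 = 1.5.
       U_Y = n1*n2 - U_X = 40 - 1.5 = 38.5.
Step 4: Ties are present, so use the tie-corrected normal approximation (with continuity correction) for the p-value.
Step 5: p-value = 0.008326; compare to alpha = 0.1. reject H0.

U_X = 1.5, p = 0.008326, reject H0 at alpha = 0.1.
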